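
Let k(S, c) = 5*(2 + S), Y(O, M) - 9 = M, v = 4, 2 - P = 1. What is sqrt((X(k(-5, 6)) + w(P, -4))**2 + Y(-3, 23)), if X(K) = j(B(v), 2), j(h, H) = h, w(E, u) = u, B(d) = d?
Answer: 4*sqrt(2) ≈ 5.6569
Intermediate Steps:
P = 1 (P = 2 - 1*1 = 2 - 1 = 1)
Y(O, M) = 9 + M
k(S, c) = 10 + 5*S
X(K) = 4
sqrt((X(k(-5, 6)) + w(P, -4))**2 + Y(-3, 23)) = sqrt((4 - 4)**2 + (9 + 23)) = sqrt(0**2 + 32) = sqrt(0 + 32) = sqrt(32) = 4*sqrt(2)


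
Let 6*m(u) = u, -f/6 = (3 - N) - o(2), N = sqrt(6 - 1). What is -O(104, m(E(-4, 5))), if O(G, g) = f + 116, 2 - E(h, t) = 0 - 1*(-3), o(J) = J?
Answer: -110 - 6*sqrt(5) ≈ -123.42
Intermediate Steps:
E(h, t) = -1 (E(h, t) = 2 - (0 - 1*(-3)) = 2 - (0 + 3) = 2 - 1*3 = 2 - 3 = -1)
N = sqrt(5) ≈ 2.2361
f = -6 + 6*sqrt(5) (f = -6*((3 - sqrt(5)) - 1*2) = -6*((3 - sqrt(5)) - 2) = -6*(1 - sqrt(5)) = -6 + 6*sqrt(5) ≈ 7.4164)
m(u) = u/6
O(G, g) = 110 + 6*sqrt(5) (O(G, g) = (-6 + 6*sqrt(5)) + 116 = 110 + 6*sqrt(5))
-O(104, m(E(-4, 5))) = -(110 + 6*sqrt(5)) = -110 - 6*sqrt(5)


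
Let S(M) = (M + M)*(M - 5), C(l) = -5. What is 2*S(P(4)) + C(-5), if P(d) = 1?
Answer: -21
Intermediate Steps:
S(M) = 2*M*(-5 + M) (S(M) = (2*M)*(-5 + M) = 2*M*(-5 + M))
2*S(P(4)) + C(-5) = 2*(2*1*(-5 + 1)) - 5 = 2*(2*1*(-4)) - 5 = 2*(-8) - 5 = -16 - 5 = -21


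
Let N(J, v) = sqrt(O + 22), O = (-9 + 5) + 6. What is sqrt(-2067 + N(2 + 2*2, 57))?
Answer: sqrt(-2067 + 2*sqrt(6)) ≈ 45.41*I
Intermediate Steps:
O = 2 (O = -4 + 6 = 2)
N(J, v) = 2*sqrt(6) (N(J, v) = sqrt(2 + 22) = sqrt(24) = 2*sqrt(6))
sqrt(-2067 + N(2 + 2*2, 57)) = sqrt(-2067 + 2*sqrt(6))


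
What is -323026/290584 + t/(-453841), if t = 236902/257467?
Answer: -2696097142665085/2425319519984732 ≈ -1.1116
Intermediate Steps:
t = 236902/257467 (t = 236902*(1/257467) = 236902/257467 ≈ 0.92013)
-323026/290584 + t/(-453841) = -323026/290584 + (236902/257467)/(-453841) = -323026*1/290584 + (236902/257467)*(-1/453841) = -161513/145292 - 236902/116849080747 = -2696097142665085/2425319519984732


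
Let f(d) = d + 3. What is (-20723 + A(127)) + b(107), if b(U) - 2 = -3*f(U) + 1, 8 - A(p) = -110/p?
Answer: -2672224/127 ≈ -21041.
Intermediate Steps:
f(d) = 3 + d
A(p) = 8 + 110/p (A(p) = 8 - (-110)/p = 8 + 110/p)
b(U) = -6 - 3*U (b(U) = 2 + (-3*(3 + U) + 1) = 2 + ((-9 - 3*U) + 1) = 2 + (-8 - 3*U) = -6 - 3*U)
(-20723 + A(127)) + b(107) = (-20723 + (8 + 110/127)) + (-6 - 3*107) = (-20723 + (8 + 110*(1/127))) + (-6 - 321) = (-20723 + (8 + 110/127)) - 327 = (-20723 + 1126/127) - 327 = -2630695/127 - 327 = -2672224/127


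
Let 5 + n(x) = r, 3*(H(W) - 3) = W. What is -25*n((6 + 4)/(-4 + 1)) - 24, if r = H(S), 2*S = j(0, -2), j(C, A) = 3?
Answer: 27/2 ≈ 13.500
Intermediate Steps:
S = 3/2 (S = (1/2)*3 = 3/2 ≈ 1.5000)
H(W) = 3 + W/3
r = 7/2 (r = 3 + (1/3)*(3/2) = 3 + 1/2 = 7/2 ≈ 3.5000)
n(x) = -3/2 (n(x) = -5 + 7/2 = -3/2)
-25*n((6 + 4)/(-4 + 1)) - 24 = -25*(-3/2) - 24 = 75/2 - 24 = 27/2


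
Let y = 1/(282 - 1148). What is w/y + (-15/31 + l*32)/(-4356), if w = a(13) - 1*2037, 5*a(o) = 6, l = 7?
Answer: 1190344195859/675180 ≈ 1.7630e+6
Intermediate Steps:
a(o) = 6/5 (a(o) = (⅕)*6 = 6/5)
w = -10179/5 (w = 6/5 - 1*2037 = 6/5 - 2037 = -10179/5 ≈ -2035.8)
y = -1/866 (y = 1/(-866) = -1/866 ≈ -0.0011547)
w/y + (-15/31 + l*32)/(-4356) = -10179/(5*(-1/866)) + (-15/31 + 7*32)/(-4356) = -10179/5*(-866) + (-15*1/31 + 224)*(-1/4356) = 8815014/5 + (-15/31 + 224)*(-1/4356) = 8815014/5 + (6929/31)*(-1/4356) = 8815014/5 - 6929/135036 = 1190344195859/675180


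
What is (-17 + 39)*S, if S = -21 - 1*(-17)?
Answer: -88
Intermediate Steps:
S = -4 (S = -21 + 17 = -4)
(-17 + 39)*S = (-17 + 39)*(-4) = 22*(-4) = -88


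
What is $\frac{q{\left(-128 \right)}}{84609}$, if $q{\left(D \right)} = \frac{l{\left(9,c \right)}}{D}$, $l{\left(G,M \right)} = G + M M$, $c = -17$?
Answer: $- \frac{149}{5414976} \approx -2.7516 \cdot 10^{-5}$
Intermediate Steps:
$l{\left(G,M \right)} = G + M^{2}$
$q{\left(D \right)} = \frac{298}{D}$ ($q{\left(D \right)} = \frac{9 + \left(-17\right)^{2}}{D} = \frac{9 + 289}{D} = \frac{298}{D}$)
$\frac{q{\left(-128 \right)}}{84609} = \frac{298 \frac{1}{-128}}{84609} = 298 \left(- \frac{1}{128}\right) \frac{1}{84609} = \left(- \frac{149}{64}\right) \frac{1}{84609} = - \frac{149}{5414976}$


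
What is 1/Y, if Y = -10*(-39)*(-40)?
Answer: -1/15600 ≈ -6.4103e-5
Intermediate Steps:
Y = -15600 (Y = 390*(-40) = -15600)
1/Y = 1/(-15600) = -1/15600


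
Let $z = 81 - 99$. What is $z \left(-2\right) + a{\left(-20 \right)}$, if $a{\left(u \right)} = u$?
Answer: $16$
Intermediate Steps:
$z = -18$
$z \left(-2\right) + a{\left(-20 \right)} = \left(-18\right) \left(-2\right) - 20 = 36 - 20 = 16$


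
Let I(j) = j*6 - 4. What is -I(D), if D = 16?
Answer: -92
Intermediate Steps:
I(j) = -4 + 6*j (I(j) = 6*j - 4 = -4 + 6*j)
-I(D) = -(-4 + 6*16) = -(-4 + 96) = -1*92 = -92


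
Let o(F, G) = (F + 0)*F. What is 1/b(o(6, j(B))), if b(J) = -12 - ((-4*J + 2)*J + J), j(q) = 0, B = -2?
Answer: 1/5064 ≈ 0.00019747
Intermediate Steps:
o(F, G) = F² (o(F, G) = F*F = F²)
b(J) = -12 - J - J*(2 - 4*J) (b(J) = -12 - ((2 - 4*J)*J + J) = -12 - (J*(2 - 4*J) + J) = -12 - (J + J*(2 - 4*J)) = -12 + (-J - J*(2 - 4*J)) = -12 - J - J*(2 - 4*J))
1/b(o(6, j(B))) = 1/(-12 - 3*6² + 4*(6²)²) = 1/(-12 - 3*36 + 4*36²) = 1/(-12 - 108 + 4*1296) = 1/(-12 - 108 + 5184) = 1/5064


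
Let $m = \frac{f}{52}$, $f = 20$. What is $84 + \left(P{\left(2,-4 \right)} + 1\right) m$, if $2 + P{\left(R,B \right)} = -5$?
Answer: $\frac{1062}{13} \approx 81.692$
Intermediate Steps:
$P{\left(R,B \right)} = -7$ ($P{\left(R,B \right)} = -2 - 5 = -7$)
$m = \frac{5}{13}$ ($m = \frac{20}{52} = 20 \cdot \frac{1}{52} = \frac{5}{13} \approx 0.38462$)
$84 + \left(P{\left(2,-4 \right)} + 1\right) m = 84 + \left(-7 + 1\right) \frac{5}{13} = 84 - \frac{30}{13} = \frac{1062}{13}$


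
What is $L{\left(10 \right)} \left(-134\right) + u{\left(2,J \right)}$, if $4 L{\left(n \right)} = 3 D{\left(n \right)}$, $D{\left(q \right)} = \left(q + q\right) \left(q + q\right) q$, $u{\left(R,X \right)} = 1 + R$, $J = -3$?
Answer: $-401997$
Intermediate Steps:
$D{\left(q \right)} = 4 q^{3}$ ($D{\left(q \right)} = 2 q 2 q q = 4 q^{2} q = 4 q^{3}$)
$L{\left(n \right)} = 3 n^{3}$ ($L{\left(n \right)} = \frac{3 \cdot 4 n^{3}}{4} = \frac{12 n^{3}}{4} = 3 n^{3}$)
$L{\left(10 \right)} \left(-134\right) + u{\left(2,J \right)} = 3 \cdot 10^{3} \left(-134\right) + \left(1 + 2\right) = 3 \cdot 1000 \left(-134\right) + 3 = 3000 \left(-134\right) + 3 = -402000 + 3 = -401997$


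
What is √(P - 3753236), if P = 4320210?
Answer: √566974 ≈ 752.98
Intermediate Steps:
√(P - 3753236) = √(4320210 - 3753236) = √566974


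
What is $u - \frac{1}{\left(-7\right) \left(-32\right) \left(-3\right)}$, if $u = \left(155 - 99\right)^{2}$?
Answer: $\frac{2107393}{672} \approx 3136.0$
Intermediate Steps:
$u = 3136$ ($u = 56^{2} = 3136$)
$u - \frac{1}{\left(-7\right) \left(-32\right) \left(-3\right)} = 3136 - \frac{1}{\left(-7\right) \left(-32\right) \left(-3\right)} = 3136 - \frac{1}{224 \left(-3\right)} = 3136 - \frac{1}{-672} = 3136 - - \frac{1}{672} = 3136 + \frac{1}{672} = \frac{2107393}{672}$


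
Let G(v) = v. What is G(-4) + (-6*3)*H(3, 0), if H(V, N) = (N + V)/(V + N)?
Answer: -22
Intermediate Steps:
H(V, N) = 1 (H(V, N) = (N + V)/(N + V) = 1)
G(-4) + (-6*3)*H(3, 0) = -4 - 6*3*1 = -4 - 18*1 = -4 - 18 = -22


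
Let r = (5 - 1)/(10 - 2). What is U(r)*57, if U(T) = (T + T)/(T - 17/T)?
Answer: -114/67 ≈ -1.7015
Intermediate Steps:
r = ½ (r = 4/8 = 4*(⅛) = ½ ≈ 0.50000)
U(T) = 2*T/(T - 17/T) (U(T) = (2*T)/(T - 17/T) = 2*T/(T - 17/T))
U(r)*57 = (2*(½)²/(-17 + (½)²))*57 = (2*(¼)/(-17 + ¼))*57 = (2*(¼)/(-67/4))*57 = (2*(¼)*(-4/67))*57 = -2/67*57 = -114/67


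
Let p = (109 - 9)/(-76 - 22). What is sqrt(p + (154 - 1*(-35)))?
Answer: sqrt(9211)/7 ≈ 13.711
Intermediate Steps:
p = -50/49 (p = 100/(-98) = 100*(-1/98) = -50/49 ≈ -1.0204)
sqrt(p + (154 - 1*(-35))) = sqrt(-50/49 + (154 - 1*(-35))) = sqrt(-50/49 + (154 + 35)) = sqrt(-50/49 + 189) = sqrt(9211/49) = sqrt(9211)/7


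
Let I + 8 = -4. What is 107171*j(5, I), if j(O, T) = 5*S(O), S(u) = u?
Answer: 2679275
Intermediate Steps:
I = -12 (I = -8 - 4 = -12)
j(O, T) = 5*O
107171*j(5, I) = 107171*(5*5) = 107171*25 = 2679275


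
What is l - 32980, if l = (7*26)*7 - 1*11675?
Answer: -43381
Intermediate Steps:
l = -10401 (l = 182*7 - 11675 = 1274 - 11675 = -10401)
l - 32980 = -10401 - 32980 = -43381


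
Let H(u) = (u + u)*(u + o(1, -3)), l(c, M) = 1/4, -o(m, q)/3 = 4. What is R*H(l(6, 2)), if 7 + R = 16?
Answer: -423/8 ≈ -52.875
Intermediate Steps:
R = 9 (R = -7 + 16 = 9)
o(m, q) = -12 (o(m, q) = -3*4 = -12)
l(c, M) = ¼
H(u) = 2*u*(-12 + u) (H(u) = (u + u)*(u - 12) = (2*u)*(-12 + u) = 2*u*(-12 + u))
R*H(l(6, 2)) = 9*(2*(¼)*(-12 + ¼)) = 9*(2*(¼)*(-47/4)) = 9*(-47/8) = -423/8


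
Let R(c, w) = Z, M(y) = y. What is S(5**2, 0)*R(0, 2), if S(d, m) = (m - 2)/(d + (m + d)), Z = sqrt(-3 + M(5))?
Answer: -sqrt(2)/25 ≈ -0.056569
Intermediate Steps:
Z = sqrt(2) (Z = sqrt(-3 + 5) = sqrt(2) ≈ 1.4142)
S(d, m) = (-2 + m)/(m + 2*d) (S(d, m) = (-2 + m)/(d + (d + m)) = (-2 + m)/(m + 2*d))
R(c, w) = sqrt(2)
S(5**2, 0)*R(0, 2) = ((-2 + 0)/(0 + 2*5**2))*sqrt(2) = (-2/(0 + 2*25))*sqrt(2) = (-2/(0 + 50))*sqrt(2) = (-2/50)*sqrt(2) = ((1/50)*(-2))*sqrt(2) = -sqrt(2)/25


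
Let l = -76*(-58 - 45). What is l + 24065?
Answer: 31893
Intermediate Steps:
l = 7828 (l = -76*(-103) = 7828)
l + 24065 = 7828 + 24065 = 31893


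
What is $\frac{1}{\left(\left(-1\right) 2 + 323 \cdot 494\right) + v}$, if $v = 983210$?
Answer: $\frac{1}{1142770} \approx 8.7507 \cdot 10^{-7}$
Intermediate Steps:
$\frac{1}{\left(\left(-1\right) 2 + 323 \cdot 494\right) + v} = \frac{1}{\left(\left(-1\right) 2 + 323 \cdot 494\right) + 983210} = \frac{1}{\left(-2 + 159562\right) + 983210} = \frac{1}{159560 + 983210} = \frac{1}{1142770}$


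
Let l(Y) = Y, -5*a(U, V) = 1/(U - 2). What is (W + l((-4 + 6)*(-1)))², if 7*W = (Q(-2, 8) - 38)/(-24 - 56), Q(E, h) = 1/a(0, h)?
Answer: 1521/400 ≈ 3.8025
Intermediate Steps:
a(U, V) = -1/(5*(-2 + U)) (a(U, V) = -1/(5*(U - 2)) = -1/(5*(-2 + U)))
Q(E, h) = 10 (Q(E, h) = 1/(-1/(-10 + 5*0)) = 1/(-1/(-10 + 0)) = 1/(-1/(-10)) = 1/(-1*(-⅒)) = 1/(⅒) = 10)
W = 1/20 (W = ((10 - 38)/(-24 - 56))/7 = (-28/(-80))/7 = (-28*(-1/80))/7 = (⅐)*(7/20) = 1/20 ≈ 0.050000)
(W + l((-4 + 6)*(-1)))² = (1/20 + (-4 + 6)*(-1))² = (1/20 + 2*(-1))² = (1/20 - 2)² = (-39/20)² = 1521/400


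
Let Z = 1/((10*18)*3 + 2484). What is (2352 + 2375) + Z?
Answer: 14294449/3024 ≈ 4727.0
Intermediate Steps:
Z = 1/3024 (Z = 1/(180*3 + 2484) = 1/(540 + 2484) = 1/3024 ≈ 0.00033069)
(2352 + 2375) + Z = (2352 + 2375) + 1/3024 = 4727 + 1/3024 = 14294449/3024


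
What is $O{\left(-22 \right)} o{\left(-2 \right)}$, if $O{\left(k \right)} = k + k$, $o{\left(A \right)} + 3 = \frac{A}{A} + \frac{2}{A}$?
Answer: $132$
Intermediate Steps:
$o{\left(A \right)} = -2 + \frac{2}{A}$ ($o{\left(A \right)} = -3 + \left(\frac{A}{A} + \frac{2}{A}\right) = -3 + \left(1 + \frac{2}{A}\right) = -2 + \frac{2}{A}$)
$O{\left(k \right)} = 2 k$
$O{\left(-22 \right)} o{\left(-2 \right)} = 2 \left(-22\right) \left(-2 + \frac{2}{-2}\right) = - 44 \left(-2 + 2 \left(- \frac{1}{2}\right)\right) = - 44 \left(-2 - 1\right) = \left(-44\right) \left(-3\right) = 132$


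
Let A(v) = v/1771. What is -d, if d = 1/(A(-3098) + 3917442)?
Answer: -1771/6937786684 ≈ -2.5527e-7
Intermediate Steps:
A(v) = v/1771 (A(v) = v*(1/1771) = v/1771)
d = 1771/6937786684 (d = 1/((1/1771)*(-3098) + 3917442) = 1/(-3098/1771 + 3917442) = 1/(6937786684/1771) = 1771/6937786684 ≈ 2.5527e-7)
-d = -1*1771/6937786684 = -1771/6937786684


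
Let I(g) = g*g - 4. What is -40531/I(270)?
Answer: -40531/72896 ≈ -0.55601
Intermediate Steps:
I(g) = -4 + g**2 (I(g) = g**2 - 4 = -4 + g**2)
-40531/I(270) = -40531/(-4 + 270**2) = -40531/(-4 + 72900) = -40531/72896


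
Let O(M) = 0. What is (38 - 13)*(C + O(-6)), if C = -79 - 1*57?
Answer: -3400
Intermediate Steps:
C = -136 (C = -79 - 57 = -136)
(38 - 13)*(C + O(-6)) = (38 - 13)*(-136 + 0) = 25*(-136) = -3400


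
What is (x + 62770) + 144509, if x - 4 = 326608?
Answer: 533891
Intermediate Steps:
x = 326612 (x = 4 + 326608 = 326612)
(x + 62770) + 144509 = (326612 + 62770) + 144509 = 389382 + 144509 = 533891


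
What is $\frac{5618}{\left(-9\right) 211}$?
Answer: $- \frac{5618}{1899} \approx -2.9584$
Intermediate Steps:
$\frac{5618}{\left(-9\right) 211} = \frac{5618}{-1899} = 5618 \left(- \frac{1}{1899}\right) = - \frac{5618}{1899}$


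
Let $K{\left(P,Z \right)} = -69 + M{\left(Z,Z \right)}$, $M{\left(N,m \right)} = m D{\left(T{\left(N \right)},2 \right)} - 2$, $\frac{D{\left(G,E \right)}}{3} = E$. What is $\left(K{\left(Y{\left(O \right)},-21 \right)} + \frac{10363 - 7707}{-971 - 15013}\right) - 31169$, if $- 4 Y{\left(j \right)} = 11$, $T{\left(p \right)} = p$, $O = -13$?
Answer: $- \frac{31334800}{999} \approx -31366.0$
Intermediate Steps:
$D{\left(G,E \right)} = 3 E$
$Y{\left(j \right)} = - \frac{11}{4}$ ($Y{\left(j \right)} = \left(- \frac{1}{4}\right) 11 = - \frac{11}{4}$)
$M{\left(N,m \right)} = -2 + 6 m$ ($M{\left(N,m \right)} = m 3 \cdot 2 - 2 = m 6 - 2 = 6 m - 2 = -2 + 6 m$)
$K{\left(P,Z \right)} = -71 + 6 Z$ ($K{\left(P,Z \right)} = -69 + \left(-2 + 6 Z\right) = -71 + 6 Z$)
$\left(K{\left(Y{\left(O \right)},-21 \right)} + \frac{10363 - 7707}{-971 - 15013}\right) - 31169 = \left(\left(-71 + 6 \left(-21\right)\right) + \frac{10363 - 7707}{-971 - 15013}\right) - 31169 = \left(\left(-71 - 126\right) + \frac{2656}{-15984}\right) - 31169 = \left(-197 + 2656 \left(- \frac{1}{15984}\right)\right) - 31169 = \left(-197 - \frac{166}{999}\right) - 31169 = - \frac{196969}{999} - 31169 = - \frac{31334800}{999}$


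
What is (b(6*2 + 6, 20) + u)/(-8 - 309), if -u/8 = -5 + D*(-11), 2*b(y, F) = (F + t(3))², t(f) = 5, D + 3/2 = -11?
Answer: 1495/634 ≈ 2.3580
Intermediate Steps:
D = -25/2 (D = -3/2 - 11 = -25/2 ≈ -12.500)
b(y, F) = (5 + F)²/2 (b(y, F) = (F + 5)²/2 = (5 + F)²/2)
u = -1060 (u = -8*(-5 - 25/2*(-11)) = -8*(-5 + 275/2) = -8*265/2 = -1060)
(b(6*2 + 6, 20) + u)/(-8 - 309) = ((5 + 20)²/2 - 1060)/(-8 - 309) = ((½)*25² - 1060)/(-317) = ((½)*625 - 1060)*(-1/317) = (625/2 - 1060)*(-1/317) = -1495/2*(-1/317) = 1495/634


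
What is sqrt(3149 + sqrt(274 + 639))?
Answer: sqrt(3149 + sqrt(913)) ≈ 56.385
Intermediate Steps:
sqrt(3149 + sqrt(274 + 639)) = sqrt(3149 + sqrt(913))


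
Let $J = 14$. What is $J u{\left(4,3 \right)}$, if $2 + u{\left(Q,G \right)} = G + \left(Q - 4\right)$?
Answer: $14$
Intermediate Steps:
$u{\left(Q,G \right)} = -6 + G + Q$ ($u{\left(Q,G \right)} = -2 + \left(G + \left(Q - 4\right)\right) = -2 + \left(G + \left(-4 + Q\right)\right) = -2 + \left(-4 + G + Q\right) = -6 + G + Q$)
$J u{\left(4,3 \right)} = 14 \left(-6 + 3 + 4\right) = 14 \cdot 1 = 14$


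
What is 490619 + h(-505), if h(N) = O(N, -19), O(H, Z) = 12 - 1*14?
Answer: 490617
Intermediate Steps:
O(H, Z) = -2 (O(H, Z) = 12 - 14 = -2)
h(N) = -2
490619 + h(-505) = 490619 - 2 = 490617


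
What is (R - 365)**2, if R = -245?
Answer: 372100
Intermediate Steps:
(R - 365)**2 = (-245 - 365)**2 = (-610)**2 = 372100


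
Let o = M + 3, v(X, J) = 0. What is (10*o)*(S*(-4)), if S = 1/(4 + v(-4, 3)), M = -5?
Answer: 20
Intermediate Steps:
o = -2 (o = -5 + 3 = -2)
S = ¼ (S = 1/(4 + 0) = 1/4 = ¼ ≈ 0.25000)
(10*o)*(S*(-4)) = (10*(-2))*((¼)*(-4)) = -20*(-1) = 20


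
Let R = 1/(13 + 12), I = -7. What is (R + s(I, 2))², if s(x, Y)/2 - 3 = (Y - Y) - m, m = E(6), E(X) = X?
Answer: 22201/625 ≈ 35.522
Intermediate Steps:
m = 6
s(x, Y) = -6 (s(x, Y) = 6 + 2*((Y - Y) - 1*6) = 6 + 2*(0 - 6) = 6 + 2*(-6) = 6 - 12 = -6)
R = 1/25 ≈ 0.040000
(R + s(I, 2))² = (1/25 - 6)² = (-149/25)² = 22201/625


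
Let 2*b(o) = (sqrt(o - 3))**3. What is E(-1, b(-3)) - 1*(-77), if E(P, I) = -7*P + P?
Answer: 83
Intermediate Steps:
b(o) = (-3 + o)**(3/2)/2 (b(o) = (sqrt(o - 3))**3/2 = (sqrt(-3 + o))**3/2 = (-3 + o)**(3/2)/2)
E(P, I) = -6*P
E(-1, b(-3)) - 1*(-77) = -6*(-1) - 1*(-77) = 6 + 77 = 83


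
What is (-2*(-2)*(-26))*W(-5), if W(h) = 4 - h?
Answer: -936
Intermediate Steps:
(-2*(-2)*(-26))*W(-5) = (-2*(-2)*(-26))*(4 - 1*(-5)) = (4*(-26))*(4 + 5) = -104*9 = -936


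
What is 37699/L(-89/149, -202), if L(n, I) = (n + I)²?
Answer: 836955499/911254969 ≈ 0.91846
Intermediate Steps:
L(n, I) = (I + n)²
37699/L(-89/149, -202) = 37699/((-202 - 89/149)²) = 37699/((-30187/149)²) = 37699/(911254969/22201) = 37699*(22201/911254969) = 836955499/911254969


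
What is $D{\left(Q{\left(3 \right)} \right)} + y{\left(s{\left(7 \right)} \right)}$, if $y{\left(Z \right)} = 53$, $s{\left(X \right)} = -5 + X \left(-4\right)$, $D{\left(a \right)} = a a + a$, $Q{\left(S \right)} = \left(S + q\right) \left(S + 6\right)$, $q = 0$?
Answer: $809$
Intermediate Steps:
$Q{\left(S \right)} = S \left(6 + S\right)$ ($Q{\left(S \right)} = \left(S + 0\right) \left(S + 6\right) = S \left(6 + S\right)$)
$D{\left(a \right)} = a + a^{2}$ ($D{\left(a \right)} = a^{2} + a = a + a^{2}$)
$s{\left(X \right)} = -5 - 4 X$
$D{\left(Q{\left(3 \right)} \right)} + y{\left(s{\left(7 \right)} \right)} = 3 \left(6 + 3\right) \left(1 + 3 \left(6 + 3\right)\right) + 53 = 3 \cdot 9 \left(1 + 3 \cdot 9\right) + 53 = 27 \left(1 + 27\right) + 53 = 27 \cdot 28 + 53 = 756 + 53 = 809$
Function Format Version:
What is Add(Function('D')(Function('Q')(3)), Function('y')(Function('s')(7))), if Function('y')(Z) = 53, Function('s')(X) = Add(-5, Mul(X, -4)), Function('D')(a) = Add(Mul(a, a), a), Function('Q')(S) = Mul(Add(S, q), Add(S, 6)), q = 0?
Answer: 809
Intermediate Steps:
Function('Q')(S) = Mul(S, Add(6, S)) (Function('Q')(S) = Mul(Add(S, 0), Add(S, 6)) = Mul(S, Add(6, S)))
Function('D')(a) = Add(a, Pow(a, 2)) (Function('D')(a) = Add(Pow(a, 2), a) = Add(a, Pow(a, 2)))
Function('s')(X) = Add(-5, Mul(-4, X))
Add(Function('D')(Function('Q')(3)), Function('y')(Function('s')(7))) = Add(Mul(Mul(3, Add(6, 3)), Add(1, Mul(3, Add(6, 3)))), 53) = Add(Mul(Mul(3, 9), Add(1, Mul(3, 9))), 53) = Add(Mul(27, Add(1, 27)), 53) = Add(Mul(27, 28), 53) = Add(756, 53) = 809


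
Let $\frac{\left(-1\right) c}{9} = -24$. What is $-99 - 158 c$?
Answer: $-34227$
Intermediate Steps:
$c = 216$ ($c = \left(-9\right) \left(-24\right) = 216$)
$-99 - 158 c = -99 - 34128 = -34227$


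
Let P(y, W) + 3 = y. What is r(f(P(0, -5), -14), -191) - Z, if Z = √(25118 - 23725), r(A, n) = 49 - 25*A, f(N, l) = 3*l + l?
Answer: 1449 - √1393 ≈ 1411.7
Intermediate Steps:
P(y, W) = -3 + y
f(N, l) = 4*l
Z = √1393 ≈ 37.323
r(f(P(0, -5), -14), -191) - Z = (49 - 100*(-14)) - √1393 = (49 - 25*(-56)) - √1393 = (49 + 1400) - √1393 = 1449 - √1393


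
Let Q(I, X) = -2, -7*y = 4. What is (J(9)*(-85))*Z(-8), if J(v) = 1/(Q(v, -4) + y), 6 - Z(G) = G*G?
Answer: -17255/9 ≈ -1917.2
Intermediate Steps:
y = -4/7 (y = -1/7*4 = -4/7 ≈ -0.57143)
Z(G) = 6 - G**2 (Z(G) = 6 - G*G = 6 - G**2)
J(v) = -7/18 (J(v) = 1/(-2 - 4/7) = 1/(-18/7) = -7/18)
(J(9)*(-85))*Z(-8) = (-7/18*(-85))*(6 - 1*(-8)**2) = 595*(6 - 1*64)/18 = 595*(6 - 64)/18 = (595/18)*(-58) = -17255/9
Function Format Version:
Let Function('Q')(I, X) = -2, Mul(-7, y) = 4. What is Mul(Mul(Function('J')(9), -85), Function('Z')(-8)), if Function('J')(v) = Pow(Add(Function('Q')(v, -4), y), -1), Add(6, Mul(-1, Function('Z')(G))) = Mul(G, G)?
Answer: Rational(-17255, 9) ≈ -1917.2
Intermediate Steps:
y = Rational(-4, 7) (y = Mul(Rational(-1, 7), 4) = Rational(-4, 7) ≈ -0.57143)
Function('Z')(G) = Add(6, Mul(-1, Pow(G, 2))) (Function('Z')(G) = Add(6, Mul(-1, Mul(G, G))) = Add(6, Mul(-1, Pow(G, 2))))
Function('J')(v) = Rational(-7, 18) (Function('J')(v) = Pow(Add(-2, Rational(-4, 7)), -1) = Pow(Rational(-18, 7), -1) = Rational(-7, 18))
Mul(Mul(Function('J')(9), -85), Function('Z')(-8)) = Mul(Mul(Rational(-7, 18), -85), Add(6, Mul(-1, Pow(-8, 2)))) = Mul(Rational(595, 18), Add(6, Mul(-1, 64))) = Mul(Rational(595, 18), Add(6, -64)) = Mul(Rational(595, 18), -58) = Rational(-17255, 9)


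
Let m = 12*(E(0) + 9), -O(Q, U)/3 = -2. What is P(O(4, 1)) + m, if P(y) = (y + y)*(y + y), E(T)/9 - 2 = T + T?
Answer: 468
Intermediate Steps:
O(Q, U) = 6 (O(Q, U) = -3*(-2) = 6)
E(T) = 18 + 18*T (E(T) = 18 + 9*(T + T) = 18 + 9*(2*T) = 18 + 18*T)
m = 324 (m = 12*((18 + 18*0) + 9) = 12*((18 + 0) + 9) = 12*(18 + 9) = 12*27 = 324)
P(y) = 4*y**2 (P(y) = (2*y)*(2*y) = 4*y**2)
P(O(4, 1)) + m = 4*6**2 + 324 = 4*36 + 324 = 144 + 324 = 468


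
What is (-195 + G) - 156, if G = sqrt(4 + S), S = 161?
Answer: -351 + sqrt(165) ≈ -338.15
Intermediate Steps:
G = sqrt(165) (G = sqrt(4 + 161) = sqrt(165) ≈ 12.845)
(-195 + G) - 156 = (-195 + sqrt(165)) - 156 = -351 + sqrt(165)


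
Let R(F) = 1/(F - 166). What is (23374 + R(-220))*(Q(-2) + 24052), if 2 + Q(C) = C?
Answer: 108484892712/193 ≈ 5.6210e+8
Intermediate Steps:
Q(C) = -2 + C
R(F) = 1/(-166 + F)
(23374 + R(-220))*(Q(-2) + 24052) = (23374 + 1/(-166 - 220))*((-2 - 2) + 24052) = (23374 + 1/(-386))*(-4 + 24052) = (23374 - 1/386)*24048 = (9022363/386)*24048 = 108484892712/193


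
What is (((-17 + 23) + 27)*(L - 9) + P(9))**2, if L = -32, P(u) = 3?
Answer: 1822500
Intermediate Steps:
(((-17 + 23) + 27)*(L - 9) + P(9))**2 = (((-17 + 23) + 27)*(-32 - 9) + 3)**2 = ((6 + 27)*(-41) + 3)**2 = (33*(-41) + 3)**2 = (-1353 + 3)**2 = (-1350)**2 = 1822500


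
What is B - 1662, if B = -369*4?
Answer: -3138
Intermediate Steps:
B = -1476
B - 1662 = -1476 - 1662 = -3138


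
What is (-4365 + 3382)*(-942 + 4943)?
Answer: -3932983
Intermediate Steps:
(-4365 + 3382)*(-942 + 4943) = -983*4001 = -3932983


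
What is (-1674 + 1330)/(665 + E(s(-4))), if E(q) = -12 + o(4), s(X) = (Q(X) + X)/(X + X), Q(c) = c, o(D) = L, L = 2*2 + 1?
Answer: -172/329 ≈ -0.52280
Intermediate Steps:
L = 5 (L = 4 + 1 = 5)
o(D) = 5
s(X) = 1 (s(X) = (X + X)/(X + X) = (2*X)/((2*X)) = (2*X)*(1/(2*X)) = 1)
E(q) = -7 (E(q) = -12 + 5 = -7)
(-1674 + 1330)/(665 + E(s(-4))) = (-1674 + 1330)/(665 - 7) = -344/658 = -344*1/658 = -172/329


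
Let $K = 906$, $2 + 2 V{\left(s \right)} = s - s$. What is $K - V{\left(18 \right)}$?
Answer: $907$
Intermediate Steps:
$V{\left(s \right)} = -1$ ($V{\left(s \right)} = -1 + \frac{s - s}{2} = -1 + \frac{1}{2} \cdot 0 = -1 + 0 = -1$)
$K - V{\left(18 \right)} = 906 - -1 = 906 + 1 = 907$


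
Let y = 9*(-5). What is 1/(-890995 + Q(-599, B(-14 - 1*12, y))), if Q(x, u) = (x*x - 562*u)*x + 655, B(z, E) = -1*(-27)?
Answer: -1/206722913 ≈ -4.8374e-9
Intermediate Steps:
y = -45
B(z, E) = 27
Q(x, u) = 655 + x*(x² - 562*u) (Q(x, u) = (x² - 562*u)*x + 655 = x*(x² - 562*u) + 655 = 655 + x*(x² - 562*u))
1/(-890995 + Q(-599, B(-14 - 1*12, y))) = 1/(-890995 + (655 + (-599)³ - 562*27*(-599))) = 1/(-890995 + (655 - 214921799 + 9089226)) = 1/(-890995 - 205831918) = 1/(-206722913) = -1/206722913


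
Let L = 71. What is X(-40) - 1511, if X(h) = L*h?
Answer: -4351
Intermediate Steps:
X(h) = 71*h
X(-40) - 1511 = 71*(-40) - 1511 = -2840 - 1511 = -4351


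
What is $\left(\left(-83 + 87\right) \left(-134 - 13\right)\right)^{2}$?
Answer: $345744$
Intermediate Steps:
$\left(\left(-83 + 87\right) \left(-134 - 13\right)\right)^{2} = \left(4 \left(-147\right)\right)^{2} = \left(-588\right)^{2} = 345744$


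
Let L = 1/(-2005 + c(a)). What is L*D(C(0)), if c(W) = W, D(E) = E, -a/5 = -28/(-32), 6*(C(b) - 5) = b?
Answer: -8/3215 ≈ -0.0024883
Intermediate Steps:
C(b) = 5 + b/6
a = -35/8 (a = -(-140)/(-32) = -(-140)*(-1)/32 = -5*7/8 = -35/8 ≈ -4.3750)
L = -8/16075 (L = 1/(-2005 - 35/8) = 1/(-16075/8) = -8/16075 ≈ -0.00049767)
L*D(C(0)) = -8*(5 + (⅙)*0)/16075 = -8*(5 + 0)/16075 = -8/16075*5 = -8/3215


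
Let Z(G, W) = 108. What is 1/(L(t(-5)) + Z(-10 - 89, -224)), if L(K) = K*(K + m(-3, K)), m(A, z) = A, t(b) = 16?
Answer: 1/316 ≈ 0.0031646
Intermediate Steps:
L(K) = K*(-3 + K) (L(K) = K*(K - 3) = K*(-3 + K))
1/(L(t(-5)) + Z(-10 - 89, -224)) = 1/(16*(-3 + 16) + 108) = 1/(16*13 + 108) = 1/(208 + 108) = 1/316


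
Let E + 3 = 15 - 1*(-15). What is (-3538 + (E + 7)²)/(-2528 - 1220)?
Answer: 1191/1874 ≈ 0.63554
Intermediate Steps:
E = 27 (E = -3 + (15 - 1*(-15)) = -3 + (15 + 15) = -3 + 30 = 27)
(-3538 + (E + 7)²)/(-2528 - 1220) = (-3538 + (27 + 7)²)/(-2528 - 1220) = (-3538 + 34²)/(-3748) = (-3538 + 1156)*(-1/3748) = -2382*(-1/3748) = 1191/1874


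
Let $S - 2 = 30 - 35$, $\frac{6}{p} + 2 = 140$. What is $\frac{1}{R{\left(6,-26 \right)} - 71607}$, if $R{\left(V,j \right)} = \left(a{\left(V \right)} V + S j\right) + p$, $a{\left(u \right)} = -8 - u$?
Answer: $- \frac{23}{1647098} \approx -1.3964 \cdot 10^{-5}$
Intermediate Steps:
$p = \frac{1}{23}$ ($p = \frac{6}{-2 + 140} = \frac{6}{138} = 6 \cdot \frac{1}{138} = \frac{1}{23} \approx 0.043478$)
$S = -3$ ($S = 2 + \left(30 - 35\right) = 2 - 5 = -3$)
$R{\left(V,j \right)} = \frac{1}{23} - 3 j + V \left(-8 - V\right)$ ($R{\left(V,j \right)} = \left(\left(-8 - V\right) V - 3 j\right) + \frac{1}{23} = \left(V \left(-8 - V\right) - 3 j\right) + \frac{1}{23} = \left(- 3 j + V \left(-8 - V\right)\right) + \frac{1}{23} = \frac{1}{23} - 3 j + V \left(-8 - V\right)$)
$\frac{1}{R{\left(6,-26 \right)} - 71607} = \frac{1}{\left(\frac{1}{23} - -78 - 6 \left(8 + 6\right)\right) - 71607} = \frac{1}{\left(\frac{1}{23} + 78 - 6 \cdot 14\right) - 71607} = \frac{1}{\left(\frac{1}{23} + 78 - 84\right) - 71607} = \frac{1}{- \frac{137}{23} - 71607} = \frac{1}{- \frac{1647098}{23}} = - \frac{23}{1647098}$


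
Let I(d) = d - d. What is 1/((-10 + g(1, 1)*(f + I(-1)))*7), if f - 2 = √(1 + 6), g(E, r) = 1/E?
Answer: -8/399 - √7/399 ≈ -0.026681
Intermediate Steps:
I(d) = 0
f = 2 + √7 (f = 2 + √(1 + 6) = 2 + √7 ≈ 4.6458)
1/((-10 + g(1, 1)*(f + I(-1)))*7) = 1/((-10 + ((2 + √7) + 0)/1)*7) = 1/((-10 + 1*(2 + √7))*7) = 1/((-10 + (2 + √7))*7) = 1/((-8 + √7)*7) = 1/(-56 + 7*√7)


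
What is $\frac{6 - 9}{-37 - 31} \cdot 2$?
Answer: $\frac{3}{34} \approx 0.088235$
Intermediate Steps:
$\frac{6 - 9}{-37 - 31} \cdot 2 = - \frac{3}{-68} \cdot 2 = \left(-3\right) \left(- \frac{1}{68}\right) 2 = \frac{3}{68} \cdot 2 = \frac{3}{34}$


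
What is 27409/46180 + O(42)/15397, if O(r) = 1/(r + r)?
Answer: 4431177689/7465851330 ≈ 0.59353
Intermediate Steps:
O(r) = 1/(2*r)
27409/46180 + O(42)/15397 = 27409/46180 + ((½)/42)/15397 = 27409*(1/46180) + ((½)*(1/42))*(1/15397) = 27409/46180 + (1/84)*(1/15397) = 27409/46180 + 1/1293348 = 4431177689/7465851330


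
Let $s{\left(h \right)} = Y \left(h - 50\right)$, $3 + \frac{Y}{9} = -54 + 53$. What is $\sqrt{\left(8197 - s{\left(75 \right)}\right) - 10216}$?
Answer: $i \sqrt{1119} \approx 33.451 i$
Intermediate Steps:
$Y = -36$ ($Y = -27 + 9 \left(-54 + 53\right) = -27 + 9 \left(-1\right) = -27 - 9 = -36$)
$s{\left(h \right)} = 1800 - 36 h$ ($s{\left(h \right)} = - 36 \left(h - 50\right) = - 36 \left(-50 + h\right) = 1800 - 36 h$)
$\sqrt{\left(8197 - s{\left(75 \right)}\right) - 10216} = \sqrt{\left(8197 - \left(1800 - 2700\right)\right) - 10216} = \sqrt{\left(8197 - -900\right) - 10216} = \sqrt{\left(8197 + 900\right) - 10216} = \sqrt{9097 - 10216} = \sqrt{-1119} = i \sqrt{1119}$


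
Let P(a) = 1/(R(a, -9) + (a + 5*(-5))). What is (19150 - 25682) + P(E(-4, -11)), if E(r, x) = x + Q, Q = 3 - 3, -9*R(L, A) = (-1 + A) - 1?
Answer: -2044525/313 ≈ -6532.0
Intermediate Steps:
R(L, A) = 2/9 - A/9 (R(L, A) = -((-1 + A) - 1)/9 = -(-2 + A)/9 = 2/9 - A/9)
Q = 0
E(r, x) = x (E(r, x) = x + 0 = x)
P(a) = 1/(-214/9 + a) (P(a) = 1/((2/9 - 1/9*(-9)) + (a + 5*(-5))) = 1/((2/9 + 1) + (a - 25)) = 1/(11/9 + (-25 + a)) = 1/(-214/9 + a))
(19150 - 25682) + P(E(-4, -11)) = (19150 - 25682) + 9/(-214 + 9*(-11)) = -6532 + 9/(-214 - 99) = -6532 + 9/(-313) = -6532 + 9*(-1/313) = -6532 - 9/313 = -2044525/313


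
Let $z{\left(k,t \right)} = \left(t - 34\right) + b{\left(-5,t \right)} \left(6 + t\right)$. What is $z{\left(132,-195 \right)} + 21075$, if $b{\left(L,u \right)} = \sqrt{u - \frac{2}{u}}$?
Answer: $20846 - \frac{63 i \sqrt{7414485}}{65} \approx 20846.0 - 2639.2 i$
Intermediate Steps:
$z{\left(k,t \right)} = -34 + t + \sqrt{t - \frac{2}{t}} \left(6 + t\right)$ ($z{\left(k,t \right)} = \left(t - 34\right) + \sqrt{t - \frac{2}{t}} \left(6 + t\right) = \left(-34 + t\right) + \sqrt{t - \frac{2}{t}} \left(6 + t\right) = -34 + t + \sqrt{t - \frac{2}{t}} \left(6 + t\right)$)
$z{\left(132,-195 \right)} + 21075 = \left(-34 - 195 + 6 \sqrt{-195 - \frac{2}{-195}} - 195 \sqrt{-195 - \frac{2}{-195}}\right) + 21075 = \left(-34 - 195 + 6 \sqrt{-195 - - \frac{2}{195}} - 195 \sqrt{-195 - - \frac{2}{195}}\right) + 21075 = \left(-34 - 195 + 6 \sqrt{-195 + \frac{2}{195}} - 195 \sqrt{-195 + \frac{2}{195}}\right) + 21075 = \left(-34 - 195 + 6 \sqrt{- \frac{38023}{195}} - 195 \sqrt{- \frac{38023}{195}}\right) + 21075 = \left(-34 - 195 + 6 \frac{i \sqrt{7414485}}{195} - 195 \frac{i \sqrt{7414485}}{195}\right) + 21075 = \left(-34 - 195 + \frac{2 i \sqrt{7414485}}{65} - i \sqrt{7414485}\right) + 21075 = \left(-229 - \frac{63 i \sqrt{7414485}}{65}\right) + 21075 = 20846 - \frac{63 i \sqrt{7414485}}{65}$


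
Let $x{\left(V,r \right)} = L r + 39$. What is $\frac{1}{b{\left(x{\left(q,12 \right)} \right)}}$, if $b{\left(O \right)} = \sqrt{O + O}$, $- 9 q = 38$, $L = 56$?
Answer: $\frac{\sqrt{158}}{474} \approx 0.026519$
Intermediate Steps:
$q = - \frac{38}{9}$ ($q = \left(- \frac{1}{9}\right) 38 = - \frac{38}{9} \approx -4.2222$)
$x{\left(V,r \right)} = 39 + 56 r$ ($x{\left(V,r \right)} = 56 r + 39 = 39 + 56 r$)
$b{\left(O \right)} = \sqrt{2} \sqrt{O}$ ($b{\left(O \right)} = \sqrt{2 O} = \sqrt{2} \sqrt{O}$)
$\frac{1}{b{\left(x{\left(q,12 \right)} \right)}} = \frac{1}{\sqrt{2} \sqrt{39 + 56 \cdot 12}} = \frac{1}{\sqrt{2} \sqrt{39 + 672}} = \frac{1}{\sqrt{2} \sqrt{711}} = \frac{1}{\sqrt{2} \cdot 3 \sqrt{79}} = \frac{1}{3 \sqrt{158}} = \frac{\sqrt{158}}{474}$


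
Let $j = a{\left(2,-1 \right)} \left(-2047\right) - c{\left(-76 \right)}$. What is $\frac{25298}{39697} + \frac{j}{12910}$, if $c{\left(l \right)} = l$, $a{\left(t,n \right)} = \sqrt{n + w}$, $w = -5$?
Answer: $\frac{23543868}{36606305} - \frac{2047 i \sqrt{6}}{12910} \approx 0.64316 - 0.38839 i$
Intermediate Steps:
$a{\left(t,n \right)} = \sqrt{-5 + n}$ ($a{\left(t,n \right)} = \sqrt{n - 5} = \sqrt{-5 + n}$)
$j = 76 - 2047 i \sqrt{6}$ ($j = \sqrt{-5 - 1} \left(-2047\right) - -76 = \sqrt{-6} \left(-2047\right) + 76 = i \sqrt{6} \left(-2047\right) + 76 = - 2047 i \sqrt{6} + 76 = 76 - 2047 i \sqrt{6} \approx 76.0 - 5014.1 i$)
$\frac{25298}{39697} + \frac{j}{12910} = \frac{25298}{39697} + \frac{76 - 2047 i \sqrt{6}}{12910} = 25298 \cdot \frac{1}{39697} + \left(76 - 2047 i \sqrt{6}\right) \frac{1}{12910} = \frac{3614}{5671} + \left(\frac{38}{6455} - \frac{2047 i \sqrt{6}}{12910}\right) = \frac{23543868}{36606305} - \frac{2047 i \sqrt{6}}{12910}$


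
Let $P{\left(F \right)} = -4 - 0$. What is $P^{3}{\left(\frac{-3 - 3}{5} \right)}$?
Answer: $-64$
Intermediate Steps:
$P{\left(F \right)} = -4$ ($P{\left(F \right)} = -4 + 0 = -4$)
$P^{3}{\left(\frac{-3 - 3}{5} \right)} = \left(-4\right)^{3} = -64$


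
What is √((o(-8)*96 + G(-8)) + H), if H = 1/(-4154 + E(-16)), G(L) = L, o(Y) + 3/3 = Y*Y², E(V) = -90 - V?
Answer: I*√220124868033/2114 ≈ 221.94*I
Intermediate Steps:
o(Y) = -1 + Y³ (o(Y) = -1 + Y*Y² = -1 + Y³)
H = -1/4228 (H = 1/(-4154 + (-90 - 1*(-16))) = 1/(-4154 + (-90 + 16)) = 1/(-4154 - 74) = 1/(-4228) = -1/4228 ≈ -0.00023652)
√((o(-8)*96 + G(-8)) + H) = √(((-1 + (-8)³)*96 - 8) - 1/4228) = √(((-1 - 512)*96 - 8) - 1/4228) = √((-513*96 - 8) - 1/4228) = √((-49248 - 8) - 1/4228) = √(-49256 - 1/4228) = √(-208254369/4228) = I*√220124868033/2114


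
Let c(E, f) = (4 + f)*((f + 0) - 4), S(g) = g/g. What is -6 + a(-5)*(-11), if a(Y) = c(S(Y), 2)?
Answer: 126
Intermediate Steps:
S(g) = 1
c(E, f) = (-4 + f)*(4 + f) (c(E, f) = (4 + f)*(f - 4) = (4 + f)*(-4 + f) = (-4 + f)*(4 + f))
a(Y) = -12 (a(Y) = -16 + 2² = -16 + 4 = -12)
-6 + a(-5)*(-11) = -6 - 12*(-11) = -6 + 132 = 126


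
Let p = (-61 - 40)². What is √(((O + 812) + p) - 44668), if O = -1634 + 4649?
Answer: 4*I*√1915 ≈ 175.04*I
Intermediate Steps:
O = 3015
p = 10201 (p = (-101)² = 10201)
√(((O + 812) + p) - 44668) = √(((3015 + 812) + 10201) - 44668) = √((3827 + 10201) - 44668) = √(14028 - 44668) = √(-30640) = 4*I*√1915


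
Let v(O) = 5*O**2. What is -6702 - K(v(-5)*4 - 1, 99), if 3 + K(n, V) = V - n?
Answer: -6299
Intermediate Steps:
K(n, V) = -3 + V - n (K(n, V) = -3 + (V - n) = -3 + V - n)
-6702 - K(v(-5)*4 - 1, 99) = -6702 - (-3 + 99 - ((5*(-5)**2)*4 - 1)) = -6702 - (-3 + 99 - ((5*25)*4 - 1)) = -6702 - (-3 + 99 - (125*4 - 1)) = -6702 - (-3 + 99 - (500 - 1)) = -6702 - (-3 + 99 - 1*499) = -6702 - (-3 + 99 - 499) = -6702 - 1*(-403) = -6702 + 403 = -6299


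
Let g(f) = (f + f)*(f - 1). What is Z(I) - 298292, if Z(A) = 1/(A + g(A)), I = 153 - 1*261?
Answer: -6990771311/23436 ≈ -2.9829e+5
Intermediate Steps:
I = -108 (I = 153 - 261 = -108)
g(f) = 2*f*(-1 + f) (g(f) = (2*f)*(-1 + f) = 2*f*(-1 + f))
Z(A) = 1/(A + 2*A*(-1 + A))
Z(I) - 298292 = 1/((-108)*(-1 + 2*(-108))) - 298292 = -1/(108*(-1 - 216)) - 298292 = -1/108/(-217) - 298292 = -1/108*(-1/217) - 298292 = 1/23436 - 298292 = -6990771311/23436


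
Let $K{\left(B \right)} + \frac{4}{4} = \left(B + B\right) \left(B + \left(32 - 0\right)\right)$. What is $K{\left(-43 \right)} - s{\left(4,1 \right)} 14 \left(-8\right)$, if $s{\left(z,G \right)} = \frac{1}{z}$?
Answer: $973$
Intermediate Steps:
$K{\left(B \right)} = -1 + 2 B \left(32 + B\right)$ ($K{\left(B \right)} = -1 + \left(B + B\right) \left(B + \left(32 - 0\right)\right) = -1 + 2 B \left(B + \left(32 + 0\right)\right) = -1 + 2 B \left(B + 32\right) = -1 + 2 B \left(32 + B\right)$)
$K{\left(-43 \right)} - s{\left(4,1 \right)} 14 \left(-8\right) = \left(-1 + 2 \left(-43\right)^{2} + 64 \left(-43\right)\right) - \frac{1}{4} \cdot 14 \left(-8\right) = \left(-1 + 2 \cdot 1849 - 2752\right) - \frac{1}{4} \cdot 14 \left(-8\right) = \left(-1 + 3698 - 2752\right) - \frac{7}{2} \left(-8\right) = 945 - -28 = 945 + 28 = 973$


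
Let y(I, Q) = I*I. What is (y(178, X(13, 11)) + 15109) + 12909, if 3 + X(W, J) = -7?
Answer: 59702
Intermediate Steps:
X(W, J) = -10 (X(W, J) = -3 - 7 = -10)
y(I, Q) = I²
(y(178, X(13, 11)) + 15109) + 12909 = (178² + 15109) + 12909 = (31684 + 15109) + 12909 = 46793 + 12909 = 59702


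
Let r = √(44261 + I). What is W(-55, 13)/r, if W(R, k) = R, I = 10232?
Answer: -55*√54493/54493 ≈ -0.23561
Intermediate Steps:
r = √54493 (r = √(44261 + 10232) = √54493 ≈ 233.44)
W(-55, 13)/r = -55*√54493/54493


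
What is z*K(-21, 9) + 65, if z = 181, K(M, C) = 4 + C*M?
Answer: -33420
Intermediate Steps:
z*K(-21, 9) + 65 = 181*(4 + 9*(-21)) + 65 = 181*(4 - 189) + 65 = 181*(-185) + 65 = -33485 + 65 = -33420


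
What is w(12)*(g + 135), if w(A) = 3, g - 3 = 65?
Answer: 609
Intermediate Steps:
g = 68 (g = 3 + 65 = 68)
w(12)*(g + 135) = 3*(68 + 135) = 3*203 = 609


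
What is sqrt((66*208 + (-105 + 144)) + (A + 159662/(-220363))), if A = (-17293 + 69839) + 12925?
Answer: 2*sqrt(961937587718679)/220363 ≈ 281.49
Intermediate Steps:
A = 65471 (A = 52546 + 12925 = 65471)
sqrt((66*208 + (-105 + 144)) + (A + 159662/(-220363))) = sqrt((66*208 + (-105 + 144)) + (65471 + 159662/(-220363))) = sqrt((13728 + 39) + (65471 + 159662*(-1/220363))) = sqrt(13767 + (65471 - 159662/220363)) = sqrt(13767 + 14427226311/220363) = sqrt(17460963732/220363) = 2*sqrt(961937587718679)/220363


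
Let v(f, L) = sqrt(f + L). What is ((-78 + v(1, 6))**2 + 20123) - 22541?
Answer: 3673 - 156*sqrt(7) ≈ 3260.3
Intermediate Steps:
v(f, L) = sqrt(L + f)
((-78 + v(1, 6))**2 + 20123) - 22541 = ((-78 + sqrt(6 + 1))**2 + 20123) - 22541 = ((-78 + sqrt(7))**2 + 20123) - 22541 = (20123 + (-78 + sqrt(7))**2) - 22541 = -2418 + (-78 + sqrt(7))**2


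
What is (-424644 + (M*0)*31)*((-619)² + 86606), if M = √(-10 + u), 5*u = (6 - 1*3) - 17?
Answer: -199483737948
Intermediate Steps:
u = -14/5 (u = ((6 - 1*3) - 17)/5 = ((6 - 3) - 17)/5 = (3 - 17)/5 = (⅕)*(-14) = -14/5 ≈ -2.8000)
M = 8*I*√5/5 (M = √(-10 - 14/5) = √(-64/5) = 8*I*√5/5 ≈ 3.5777*I)
(-424644 + (M*0)*31)*((-619)² + 86606) = (-424644 + ((8*I*√5/5)*0)*31)*((-619)² + 86606) = (-424644 + 0*31)*(383161 + 86606) = (-424644 + 0)*469767 = -424644*469767 = -199483737948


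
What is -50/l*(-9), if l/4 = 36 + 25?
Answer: 225/122 ≈ 1.8443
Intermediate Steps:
l = 244 (l = 4*(36 + 25) = 4*61 = 244)
-50/l*(-9) = -50/244*(-9) = -50*1/244*(-9) = -25/122*(-9) = 225/122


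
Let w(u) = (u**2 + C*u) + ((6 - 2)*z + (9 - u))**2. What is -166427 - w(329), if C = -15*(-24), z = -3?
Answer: -503332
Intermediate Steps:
C = 360
w(u) = u**2 + (-3 - u)**2 + 360*u (w(u) = (u**2 + 360*u) + ((6 - 2)*(-3) + (9 - u))**2 = (u**2 + 360*u) + (4*(-3) + (9 - u))**2 = (u**2 + 360*u) + (-12 + (9 - u))**2 = (u**2 + 360*u) + (-3 - u)**2 = u**2 + (-3 - u)**2 + 360*u)
-166427 - w(329) = -166427 - (9 + 2*329**2 + 366*329) = -166427 - (9 + 2*108241 + 120414) = -166427 - (9 + 216482 + 120414) = -166427 - 1*336905 = -166427 - 336905 = -503332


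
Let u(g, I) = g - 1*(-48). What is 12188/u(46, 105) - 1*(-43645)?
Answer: 2057409/47 ≈ 43775.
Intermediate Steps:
u(g, I) = 48 + g (u(g, I) = g + 48 = 48 + g)
12188/u(46, 105) - 1*(-43645) = 12188/(48 + 46) - 1*(-43645) = 12188/94 + 43645 = 12188*(1/94) + 43645 = 6094/47 + 43645 = 2057409/47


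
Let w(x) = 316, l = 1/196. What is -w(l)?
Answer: -316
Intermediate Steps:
l = 1/196 ≈ 0.0051020
-w(l) = -1*316 = -316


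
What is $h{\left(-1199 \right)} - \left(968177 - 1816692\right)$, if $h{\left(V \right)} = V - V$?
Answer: $848515$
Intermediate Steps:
$h{\left(V \right)} = 0$
$h{\left(-1199 \right)} - \left(968177 - 1816692\right) = 0 - \left(968177 - 1816692\right) = 0 - -848515 = 0 + 848515 = 848515$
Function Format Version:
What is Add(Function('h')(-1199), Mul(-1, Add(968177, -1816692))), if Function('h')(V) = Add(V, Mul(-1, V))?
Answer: 848515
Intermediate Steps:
Function('h')(V) = 0
Add(Function('h')(-1199), Mul(-1, Add(968177, -1816692))) = Add(0, Mul(-1, Add(968177, -1816692))) = Add(0, Mul(-1, -848515)) = Add(0, 848515) = 848515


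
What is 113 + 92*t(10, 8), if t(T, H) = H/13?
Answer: 2205/13 ≈ 169.62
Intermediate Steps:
t(T, H) = H/13 (t(T, H) = H*(1/13) = H/13)
113 + 92*t(10, 8) = 113 + 92*((1/13)*8) = 113 + 92*(8/13) = 113 + 736/13 = 2205/13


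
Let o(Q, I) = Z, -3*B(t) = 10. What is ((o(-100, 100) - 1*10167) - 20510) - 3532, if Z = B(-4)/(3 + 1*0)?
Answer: -307891/9 ≈ -34210.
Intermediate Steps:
B(t) = -10/3 (B(t) = -⅓*10 = -10/3)
Z = -10/9 (Z = -10/(3*(3 + 1*0)) = -10/(3*(3 + 0)) = -10/3/3 = -10/3*⅓ = -10/9 ≈ -1.1111)
o(Q, I) = -10/9
((o(-100, 100) - 1*10167) - 20510) - 3532 = ((-10/9 - 1*10167) - 20510) - 3532 = ((-10/9 - 10167) - 20510) - 3532 = (-91513/9 - 20510) - 3532 = -276103/9 - 3532 = -307891/9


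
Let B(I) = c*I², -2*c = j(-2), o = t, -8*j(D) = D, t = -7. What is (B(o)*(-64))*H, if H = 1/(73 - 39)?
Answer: 196/17 ≈ 11.529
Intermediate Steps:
j(D) = -D/8
H = 1/34 ≈ 0.029412
o = -7
c = -⅛ (c = -(-1)*(-2)/16 = -½*¼ = -⅛ ≈ -0.12500)
B(I) = -I²/8
(B(o)*(-64))*H = (-⅛*(-7)²*(-64))*(1/34) = (-⅛*49*(-64))*(1/34) = -49/8*(-64)*(1/34) = 392*(1/34) = 196/17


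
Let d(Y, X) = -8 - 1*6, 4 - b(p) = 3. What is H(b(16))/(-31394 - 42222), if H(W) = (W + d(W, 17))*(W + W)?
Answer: 13/36808 ≈ 0.00035318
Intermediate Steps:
b(p) = 1 (b(p) = 4 - 1*3 = 4 - 3 = 1)
d(Y, X) = -14 (d(Y, X) = -8 - 6 = -14)
H(W) = 2*W*(-14 + W) (H(W) = (W - 14)*(W + W) = (-14 + W)*(2*W) = 2*W*(-14 + W))
H(b(16))/(-31394 - 42222) = (2*1*(-14 + 1))/(-31394 - 42222) = (2*1*(-13))/(-73616) = -26*(-1/73616) = 13/36808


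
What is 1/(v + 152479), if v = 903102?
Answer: 1/1055581 ≈ 9.4735e-7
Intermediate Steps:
1/(v + 152479) = 1/(903102 + 152479) = 1/1055581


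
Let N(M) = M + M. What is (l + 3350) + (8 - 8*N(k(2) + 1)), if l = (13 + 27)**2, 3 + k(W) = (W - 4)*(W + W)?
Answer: 5118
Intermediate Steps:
k(W) = -3 + 2*W*(-4 + W) (k(W) = -3 + (W - 4)*(W + W) = -3 + (-4 + W)*(2*W) = -3 + 2*W*(-4 + W))
N(M) = 2*M
l = 1600 (l = 40**2 = 1600)
(l + 3350) + (8 - 8*N(k(2) + 1)) = (1600 + 3350) + (8 - 16*((-3 - 8*2 + 2*2**2) + 1)) = 4950 + (8 - 16*((-3 - 16 + 2*4) + 1)) = 4950 + (8 - 16*((-3 - 16 + 8) + 1)) = 4950 + (8 - 16*(-11 + 1)) = 4950 + (8 - 16*(-10)) = 4950 + (8 - 8*(-20)) = 4950 + (8 + 160) = 4950 + 168 = 5118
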